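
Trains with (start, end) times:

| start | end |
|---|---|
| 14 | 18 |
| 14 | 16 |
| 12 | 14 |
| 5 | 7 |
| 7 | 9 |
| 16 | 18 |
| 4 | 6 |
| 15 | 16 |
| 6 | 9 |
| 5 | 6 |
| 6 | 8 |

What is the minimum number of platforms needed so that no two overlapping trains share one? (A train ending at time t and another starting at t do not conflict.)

3

Count concurrent intervals with a sweep; the peak is the room count.
Events (time:±→running): 4:+→1 5:+→2 5:+→3 … peak 3.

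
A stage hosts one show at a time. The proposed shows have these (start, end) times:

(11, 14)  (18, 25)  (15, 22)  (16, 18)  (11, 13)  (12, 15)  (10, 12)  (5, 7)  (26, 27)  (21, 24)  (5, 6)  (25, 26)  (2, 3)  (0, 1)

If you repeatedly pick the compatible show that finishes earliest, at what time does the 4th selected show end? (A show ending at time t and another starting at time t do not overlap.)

Sorted by end: (0,1)  (2,3)  (5,6)  (5,7)  (10,12)  (11,13)  (11,14)  (12,15)  (16,18)  (15,22)  (21,24)  (18,25)  (25,26)  (26,27)
take (0,1); take (2,3); take (5,6); take (10,12); skip (11,13); take (12,15); take (16,18); skip (15,22); take (21,24); take (25,26); take (26,27).
Selected: (0,1) (2,3) (5,6) (10,12) (12,15) (16,18) (21,24) (25,26) (26,27)

12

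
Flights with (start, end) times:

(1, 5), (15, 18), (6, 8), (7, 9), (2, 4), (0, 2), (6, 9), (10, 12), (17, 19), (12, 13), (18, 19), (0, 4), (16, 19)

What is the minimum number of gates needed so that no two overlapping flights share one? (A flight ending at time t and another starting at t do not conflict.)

3

starts: [0, 0, 1, 2, 6, 6, 7, 10, 12, 15, 16, 17, 18]
ends:   [2, 4, 4, 5, 8, 9, 9, 12, 13, 18, 19, 19, 19]
s0→1 s0→2 s1→3  — peak 3.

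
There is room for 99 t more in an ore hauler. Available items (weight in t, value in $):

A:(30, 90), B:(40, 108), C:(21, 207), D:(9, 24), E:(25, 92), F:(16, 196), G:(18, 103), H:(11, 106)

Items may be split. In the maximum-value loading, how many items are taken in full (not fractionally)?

5

Ratios (sorted): F 12.25, C 9.86, H 9.64, G 5.72, E 3.68, A 3.00, B 2.70, D 2.67
take F (16 @ 196); take C (21 @ 207); take H (11 @ 106); take G (18 @ 103); take E (25 @ 92); take 8/30 of A → 24.00. Capacity used 99/99.
5 item(s) taken whole; one partial (take 8/30 of A).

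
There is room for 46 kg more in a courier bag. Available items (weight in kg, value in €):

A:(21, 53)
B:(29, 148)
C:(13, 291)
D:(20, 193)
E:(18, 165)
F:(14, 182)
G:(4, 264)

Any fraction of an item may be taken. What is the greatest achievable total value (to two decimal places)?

881.75

Order: G (264/4=66.00) > C (291/13=22.38) > F (182/14=13.00) > D (193/20=9.65) > E (165/18=9.17) > B (148/29=5.10) > A (53/21=2.52)
Fill: take G (4 @ 264) → take C (13 @ 291) → take F (14 @ 182) → take 15/20 of D → 144.75; 46/46 used.
Total value = 881.75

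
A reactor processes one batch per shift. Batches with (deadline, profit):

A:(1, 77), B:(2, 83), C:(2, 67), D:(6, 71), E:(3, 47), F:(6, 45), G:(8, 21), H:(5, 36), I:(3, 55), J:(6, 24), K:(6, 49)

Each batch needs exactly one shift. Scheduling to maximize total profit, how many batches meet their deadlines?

Take jobs in profit order; each goes to the latest open slot no later than its deadline.
By profit: B(d2,83), A(d1,77), D(d6,71), C(d2,67), I(d3,55), K(d6,49), E(d3,47), F(d6,45), H(d5,36), J(d6,24), G(d8,21)
B→slot 2; A→slot 1; D→slot 6; C skipped; I→slot 3; K→slot 5; E skipped; F→slot 4; H skipped; J skipped; G→slot 8.
7 of 11 scheduled.

7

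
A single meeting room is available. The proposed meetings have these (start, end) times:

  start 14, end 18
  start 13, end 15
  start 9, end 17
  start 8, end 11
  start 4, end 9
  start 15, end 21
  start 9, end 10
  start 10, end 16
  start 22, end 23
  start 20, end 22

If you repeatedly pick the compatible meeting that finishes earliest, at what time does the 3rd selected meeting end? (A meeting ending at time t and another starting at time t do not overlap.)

15

By end time: (4,9), (9,10), (8,11), (13,15), (10,16), (9,17), (14,18), (15,21), (20,22), (22,23).
Pick (4,9); next start ≥ 9 → (9,10); next start ≥ 10 → (13,15); next start ≥ 15 → (15,21); next start ≥ 21 → (22,23).
Selected: (4,9) (9,10) (13,15) (15,21) (22,23)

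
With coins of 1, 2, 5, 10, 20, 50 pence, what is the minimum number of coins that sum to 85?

Use the largest denomination that fits, subtract, and repeat.
85 − 1×50→35 − 1×20→15 − 1×10→5 − 1×5→0
Total coins = 1 + 1 + 1 + 1 = 4

4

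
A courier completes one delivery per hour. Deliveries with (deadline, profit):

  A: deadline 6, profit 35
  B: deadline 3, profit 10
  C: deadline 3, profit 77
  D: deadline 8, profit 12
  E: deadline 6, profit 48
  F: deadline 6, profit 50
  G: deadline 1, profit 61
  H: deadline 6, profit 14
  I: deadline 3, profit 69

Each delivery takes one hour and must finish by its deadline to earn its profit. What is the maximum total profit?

352

Take jobs in profit order; each goes to the latest open slot no later than its deadline.
By profit: C(d3,77), I(d3,69), G(d1,61), F(d6,50), E(d6,48), A(d6,35), H(d6,14), D(d8,12), B(d3,10)
C→slot 3; I→slot 2; G→slot 1; F→slot 6; E→slot 5; A→slot 4; H skipped; D→slot 8; B skipped.
Profit = 61 + 69 + 77 + 35 + 48 + 50 + 12 = 352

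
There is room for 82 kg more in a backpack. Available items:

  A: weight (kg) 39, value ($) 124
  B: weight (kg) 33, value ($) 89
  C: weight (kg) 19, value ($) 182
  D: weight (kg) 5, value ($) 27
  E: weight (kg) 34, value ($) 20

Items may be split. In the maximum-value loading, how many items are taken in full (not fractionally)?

3

Greedy by value/weight ratio, highest first.
Ratios (sorted): C 9.58, D 5.40, A 3.18, B 2.70, E 0.59
take C (19 @ 182); take D (5 @ 27); take A (39 @ 124); take 19/33 of B → 51.24. Capacity used 82/82.
3 item(s) taken whole; one partial (take 19/33 of B).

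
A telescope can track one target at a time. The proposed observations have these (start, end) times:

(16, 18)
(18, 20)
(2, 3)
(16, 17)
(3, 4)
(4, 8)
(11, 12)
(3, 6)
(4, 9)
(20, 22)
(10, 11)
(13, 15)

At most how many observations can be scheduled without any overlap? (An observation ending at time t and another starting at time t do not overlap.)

Greedy by earliest finish: after sorting by end time, pick each interval compatible with the last pick.
Sorted by end: (2,3)  (3,4)  (3,6)  (4,8)  (4,9)  (10,11)  (11,12)  (13,15)  (16,17)  (16,18)  (18,20)  (20,22)
take (2,3); take (3,4); take (4,8); skip (4,9); take (10,11); take (11,12); take (13,15); take (16,17); skip (16,18); take (18,20); take (20,22).
Selected 9 observations.

9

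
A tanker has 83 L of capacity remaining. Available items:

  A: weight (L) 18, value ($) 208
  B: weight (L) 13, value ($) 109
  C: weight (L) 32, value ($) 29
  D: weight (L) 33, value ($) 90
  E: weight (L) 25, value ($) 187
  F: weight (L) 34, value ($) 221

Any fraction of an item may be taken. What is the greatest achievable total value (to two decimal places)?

679.50

Greedy by value/weight ratio, highest first.
Order: A (208/18=11.56) > B (109/13=8.38) > E (187/25=7.48) > F (221/34=6.50) > D (90/33=2.73) > C (29/32=0.91)
Fill: take A (18 @ 208) → take B (13 @ 109) → take E (25 @ 187) → take 27/34 of F → 175.50; 83/83 used.
Total value = 679.50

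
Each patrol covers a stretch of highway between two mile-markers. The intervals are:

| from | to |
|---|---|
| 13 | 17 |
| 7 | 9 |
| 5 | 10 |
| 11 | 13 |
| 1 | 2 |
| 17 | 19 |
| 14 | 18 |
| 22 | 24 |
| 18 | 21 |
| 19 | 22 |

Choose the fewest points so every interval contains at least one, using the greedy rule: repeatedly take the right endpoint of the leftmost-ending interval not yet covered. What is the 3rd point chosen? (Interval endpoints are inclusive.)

13

Sort by right endpoint; whenever an interval is uncovered, place a point at its right end.
Sorted: [1,2] [7,9] [5,10] [11,13] [13,17] [14,18] [17,19] [18,21] [19,22] [22,24]
{[1,2]} hit by 2; {[7,9],[5,10]} hit by 9; {[11,13],[13,17]} hit by 13; {[14,18],[17,19],[18,21]} hit by 18; {[19,22],[22,24]} hit by 22.
Points: 2, 9, 13, 18, 22 (5 total).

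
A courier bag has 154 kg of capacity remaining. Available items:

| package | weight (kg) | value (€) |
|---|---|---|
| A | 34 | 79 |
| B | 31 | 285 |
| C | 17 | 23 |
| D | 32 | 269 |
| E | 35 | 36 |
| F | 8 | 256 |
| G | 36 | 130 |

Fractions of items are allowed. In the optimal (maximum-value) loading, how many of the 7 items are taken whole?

5

Order: F (256/8=32.00) > B (285/31=9.19) > D (269/32=8.41) > G (130/36=3.61) > A (79/34=2.32) > C (23/17=1.35) > E (36/35=1.03)
Fill: take F (8 @ 256) → take B (31 @ 285) → take D (32 @ 269) → take G (36 @ 130) → take A (34 @ 79) → take 13/17 of C → 17.59; 154/154 used.
5 item(s) taken whole; one partial (take 13/17 of C).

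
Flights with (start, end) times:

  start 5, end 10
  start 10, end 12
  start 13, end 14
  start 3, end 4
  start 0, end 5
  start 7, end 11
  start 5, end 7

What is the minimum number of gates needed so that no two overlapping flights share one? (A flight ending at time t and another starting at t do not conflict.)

starts: [0, 3, 5, 5, 7, 10, 13]
ends:   [4, 5, 7, 10, 11, 12, 14]
s0→1 s3→2  — peak 2.

2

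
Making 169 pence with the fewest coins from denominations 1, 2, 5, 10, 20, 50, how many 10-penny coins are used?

Greedy: take as many of the largest coin as possible, then repeat with the remainder.
169 − 3×50→19 − 1×10→9 − 1×5→4 − 2×2→0
Count of 10: 1

1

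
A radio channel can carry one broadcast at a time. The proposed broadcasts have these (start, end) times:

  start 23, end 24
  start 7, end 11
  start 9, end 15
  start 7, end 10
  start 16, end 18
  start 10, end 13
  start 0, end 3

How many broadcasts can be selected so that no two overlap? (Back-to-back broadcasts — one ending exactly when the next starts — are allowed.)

Sorted by end: (0,3)  (7,10)  (7,11)  (10,13)  (9,15)  (16,18)  (23,24)
take (0,3); take (7,10); take (10,13); take (16,18); take (23,24).
Selected 5 broadcasts.

5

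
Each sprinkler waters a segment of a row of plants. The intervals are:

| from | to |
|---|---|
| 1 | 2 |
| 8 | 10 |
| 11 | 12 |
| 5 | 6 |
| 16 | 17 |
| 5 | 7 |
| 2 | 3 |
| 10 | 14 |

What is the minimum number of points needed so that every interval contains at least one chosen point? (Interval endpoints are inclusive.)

5

Process intervals by earliest right end; each time one isn't hit yet, stab at its right endpoint.
Sorted: [1,2] [2,3] [5,6] [5,7] [8,10] [11,12] [10,14] [16,17]
{[1,2],[2,3]} hit by 2; {[5,6],[5,7]} hit by 6; {[8,10]} hit by 10; {[11,12],[10,14]} hit by 12; {[16,17]} hit by 17.
Points: 2, 6, 10, 12, 17 (5 total).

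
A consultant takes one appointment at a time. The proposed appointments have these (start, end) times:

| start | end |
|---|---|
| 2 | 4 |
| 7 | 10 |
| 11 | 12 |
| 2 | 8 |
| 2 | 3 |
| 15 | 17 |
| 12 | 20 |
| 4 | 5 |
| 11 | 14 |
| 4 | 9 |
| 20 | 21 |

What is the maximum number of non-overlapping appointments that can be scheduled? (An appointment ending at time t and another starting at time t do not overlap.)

Sorted by end: (2,3)  (2,4)  (4,5)  (2,8)  (4,9)  (7,10)  (11,12)  (11,14)  (15,17)  (12,20)  (20,21)
take (2,3); take (4,5); take (7,10); take (11,12); take (15,17); take (20,21).
Selected 6 appointments.

6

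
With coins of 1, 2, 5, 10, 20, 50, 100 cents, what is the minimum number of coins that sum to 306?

5

Use the largest denomination that fits, subtract, and repeat.
306 − 3×100→6 − 1×5→1 − 1×1→0
Total coins = 3 + 1 + 1 = 5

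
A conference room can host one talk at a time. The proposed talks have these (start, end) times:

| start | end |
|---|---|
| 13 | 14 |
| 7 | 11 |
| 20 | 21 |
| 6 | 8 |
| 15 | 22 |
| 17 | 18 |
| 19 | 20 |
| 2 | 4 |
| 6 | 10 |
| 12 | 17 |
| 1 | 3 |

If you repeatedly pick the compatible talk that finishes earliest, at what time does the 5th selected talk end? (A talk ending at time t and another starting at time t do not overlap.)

Sort by end time and greedily take each interval whose start is ≥ the last chosen end.
By end time: (1,3), (2,4), (6,8), (6,10), (7,11), (13,14), (12,17), (17,18), (19,20), (20,21), (15,22).
Pick (1,3); next start ≥ 3 → (6,8); next start ≥ 8 → (13,14); next start ≥ 14 → (17,18); next start ≥ 18 → (19,20); next start ≥ 20 → (20,21).
Selected: (1,3) (6,8) (13,14) (17,18) (19,20) (20,21)

20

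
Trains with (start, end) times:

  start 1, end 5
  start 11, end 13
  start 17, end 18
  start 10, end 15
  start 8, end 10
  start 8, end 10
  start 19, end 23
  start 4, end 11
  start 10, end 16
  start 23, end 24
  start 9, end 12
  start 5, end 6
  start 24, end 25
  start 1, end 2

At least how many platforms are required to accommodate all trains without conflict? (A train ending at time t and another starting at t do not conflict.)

Count concurrent intervals with a sweep; the peak is the room count.
starts: [1, 1, 4, 5, 8, 8, 9, 10, 10, 11, 17, 19, 23, 24]
ends:   [2, 5, 6, 10, 10, 11, 12, 13, 15, 16, 18, 23, 24, 25]
s1→1 s1→2 e2→1 s4→2 e5→1 s5→2 e6→1 s8→2 s8→3 s9→4  — peak 4.

4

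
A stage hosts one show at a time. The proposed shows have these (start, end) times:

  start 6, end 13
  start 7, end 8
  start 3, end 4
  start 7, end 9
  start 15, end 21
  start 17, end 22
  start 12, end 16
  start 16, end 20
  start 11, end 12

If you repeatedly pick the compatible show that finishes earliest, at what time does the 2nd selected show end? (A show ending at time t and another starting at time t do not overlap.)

8

Sort by end time and greedily take each interval whose start is ≥ the last chosen end.
Sorted by end: (3,4)  (7,8)  (7,9)  (11,12)  (6,13)  (12,16)  (16,20)  (15,21)  (17,22)
take (3,4); take (7,8); take (11,12); take (12,16); take (16,20).
Selected: (3,4) (7,8) (11,12) (12,16) (16,20)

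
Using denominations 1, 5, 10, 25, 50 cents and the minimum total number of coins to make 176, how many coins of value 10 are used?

Greedy: take as many of the largest coin as possible, then repeat with the remainder.
176 − 3×50→26 − 1×25→1 − 1×1→0
Count of 10: 0

0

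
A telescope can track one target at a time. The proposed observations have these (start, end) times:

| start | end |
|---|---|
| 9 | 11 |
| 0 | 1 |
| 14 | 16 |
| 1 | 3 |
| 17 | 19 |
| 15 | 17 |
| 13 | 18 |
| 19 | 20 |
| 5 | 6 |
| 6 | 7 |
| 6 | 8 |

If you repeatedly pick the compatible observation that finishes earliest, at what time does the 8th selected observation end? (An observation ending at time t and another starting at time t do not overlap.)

20

By end time: (0,1), (1,3), (5,6), (6,7), (6,8), (9,11), (14,16), (15,17), (13,18), (17,19), (19,20).
Pick (0,1); next start ≥ 1 → (1,3); next start ≥ 3 → (5,6); next start ≥ 6 → (6,7); next start ≥ 7 → (9,11); next start ≥ 11 → (14,16); next start ≥ 16 → (17,19); next start ≥ 19 → (19,20).
Selected: (0,1) (1,3) (5,6) (6,7) (9,11) (14,16) (17,19) (19,20)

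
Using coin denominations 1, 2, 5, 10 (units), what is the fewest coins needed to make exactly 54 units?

7

54 = 5×10 + 2×2
Total coins = 5 + 2 = 7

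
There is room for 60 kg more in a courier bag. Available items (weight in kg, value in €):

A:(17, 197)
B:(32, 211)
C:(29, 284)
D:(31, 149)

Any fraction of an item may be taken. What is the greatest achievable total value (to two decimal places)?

573.31

Ratios (sorted): A 11.59, C 9.79, B 6.59, D 4.81
take A (17 @ 197); take C (29 @ 284); take 14/32 of B → 92.31. Capacity used 60/60.
Total value = 573.31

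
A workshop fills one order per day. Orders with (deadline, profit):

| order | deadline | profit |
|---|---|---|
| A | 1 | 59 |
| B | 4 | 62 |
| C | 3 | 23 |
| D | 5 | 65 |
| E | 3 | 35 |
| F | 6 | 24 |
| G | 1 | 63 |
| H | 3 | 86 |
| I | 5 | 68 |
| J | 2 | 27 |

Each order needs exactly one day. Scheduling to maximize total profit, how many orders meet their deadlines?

6

Profit order: H=86 I=68 D=65 G=63 B=62 A=59 E=35 J=27 F=24 C=23
Assign: H→slot 3, I→slot 5, D→slot 4, G→slot 1, B→slot 2, A skipped, E skipped, J skipped, F→slot 6, C skipped.
Slots: [1:G] [2:B] [3:H] [4:D] [5:I] [6:F]
6 of 10 scheduled.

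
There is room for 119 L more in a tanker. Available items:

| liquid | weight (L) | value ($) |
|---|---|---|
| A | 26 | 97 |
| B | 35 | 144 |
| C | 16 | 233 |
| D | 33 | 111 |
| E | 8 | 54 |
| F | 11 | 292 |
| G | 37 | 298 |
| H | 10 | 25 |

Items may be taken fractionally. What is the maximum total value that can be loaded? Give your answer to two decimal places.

1065.77

Sort by value per unit weight and fill in that order.
Ratios (sorted): F 26.55, C 14.56, G 8.05, E 6.75, B 4.11, A 3.73, D 3.36, H 2.50
take F (11 @ 292); take C (16 @ 233); take G (37 @ 298); take E (8 @ 54); take B (35 @ 144); take 12/26 of A → 44.77. Capacity used 119/119.
Total value = 1065.77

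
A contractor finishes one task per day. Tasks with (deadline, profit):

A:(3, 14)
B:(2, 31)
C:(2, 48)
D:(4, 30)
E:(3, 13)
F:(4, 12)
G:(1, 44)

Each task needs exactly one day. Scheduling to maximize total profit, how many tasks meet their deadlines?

Take jobs in profit order; each goes to the latest open slot no later than its deadline.
By profit: C(d2,48), G(d1,44), B(d2,31), D(d4,30), A(d3,14), E(d3,13), F(d4,12)
C→slot 2; G→slot 1; B skipped; D→slot 4; A→slot 3; E skipped; F skipped.
4 of 7 scheduled.

4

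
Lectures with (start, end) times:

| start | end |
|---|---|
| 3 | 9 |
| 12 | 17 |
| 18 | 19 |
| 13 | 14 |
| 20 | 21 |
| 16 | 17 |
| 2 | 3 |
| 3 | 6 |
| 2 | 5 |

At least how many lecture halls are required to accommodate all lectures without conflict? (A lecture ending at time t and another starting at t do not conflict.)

The answer is the maximum number of intervals overlapping at any instant.
Events (time:±→running): 2:+→1 2:+→2 3:-→1 3:+→2 3:+→3 … peak 3.

3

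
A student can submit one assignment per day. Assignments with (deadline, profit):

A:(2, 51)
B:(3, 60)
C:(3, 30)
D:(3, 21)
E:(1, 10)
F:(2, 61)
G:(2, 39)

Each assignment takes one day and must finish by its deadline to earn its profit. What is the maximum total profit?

172

Take jobs in profit order; each goes to the latest open slot no later than its deadline.
Profit order: F=61 B=60 A=51 G=39 C=30 D=21 E=10
Assign: F→slot 2, B→slot 3, A→slot 1, G skipped, C skipped, D skipped, E skipped.
Slots: [1:A] [2:F] [3:B]
Profit = 51 + 61 + 60 = 172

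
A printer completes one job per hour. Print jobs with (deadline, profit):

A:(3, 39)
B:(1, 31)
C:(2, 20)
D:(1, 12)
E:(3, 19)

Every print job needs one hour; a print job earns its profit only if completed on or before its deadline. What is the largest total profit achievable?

Sort by profit descending; place each in the latest free slot ≤ its deadline.
Profit order: A=39 B=31 C=20 E=19 D=12
Assign: A→slot 3, B→slot 1, C→slot 2, E skipped, D skipped.
Slots: [1:B] [2:C] [3:A]
Profit = 31 + 20 + 39 = 90

90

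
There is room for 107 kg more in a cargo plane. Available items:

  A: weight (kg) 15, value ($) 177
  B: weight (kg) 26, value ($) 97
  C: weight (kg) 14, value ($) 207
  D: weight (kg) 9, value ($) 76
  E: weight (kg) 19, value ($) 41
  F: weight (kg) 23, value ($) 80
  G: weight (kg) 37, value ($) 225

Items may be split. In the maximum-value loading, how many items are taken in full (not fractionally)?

Sort by value per unit weight and fill in that order.
Ratios (sorted): C 14.79, A 11.80, D 8.44, G 6.08, B 3.73, F 3.48, E 2.16
take C (14 @ 207); take A (15 @ 177); take D (9 @ 76); take G (37 @ 225); take B (26 @ 97); take 6/23 of F → 20.87. Capacity used 107/107.
5 item(s) taken whole; one partial (take 6/23 of F).

5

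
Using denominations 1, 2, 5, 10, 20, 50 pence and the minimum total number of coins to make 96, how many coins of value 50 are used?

Use the largest denomination that fits, subtract, and repeat.
96 = 1×50 + 2×20 + 1×5 + 1×1
Count of 50: 1

1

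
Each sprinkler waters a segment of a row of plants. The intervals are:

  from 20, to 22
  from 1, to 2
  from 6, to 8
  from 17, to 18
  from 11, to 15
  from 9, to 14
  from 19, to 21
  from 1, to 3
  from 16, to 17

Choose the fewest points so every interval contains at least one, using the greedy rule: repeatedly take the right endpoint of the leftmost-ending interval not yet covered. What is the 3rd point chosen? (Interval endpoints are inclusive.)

14

Process intervals by earliest right end; each time one isn't hit yet, stab at its right endpoint.
Sorted: [1,2] [1,3] [6,8] [9,14] [11,15] [16,17] [17,18] [19,21] [20,22]
{[1,2],[1,3]} hit by 2; {[6,8]} hit by 8; {[9,14],[11,15]} hit by 14; {[16,17],[17,18]} hit by 17; {[19,21],[20,22]} hit by 21.
Points: 2, 8, 14, 17, 21 (5 total).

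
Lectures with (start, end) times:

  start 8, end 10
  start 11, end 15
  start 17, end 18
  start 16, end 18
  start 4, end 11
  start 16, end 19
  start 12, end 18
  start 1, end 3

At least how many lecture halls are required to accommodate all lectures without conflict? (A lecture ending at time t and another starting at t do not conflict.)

The answer is the maximum number of intervals overlapping at any instant.
Events (time:±→running): 1:+→1 3:-→0 4:+→1 8:+→2 10:-→1 11:-→0 11:+→1 12:+→2 15:-→1 16:+→2 16:+→3 17:+→4 … peak 4.

4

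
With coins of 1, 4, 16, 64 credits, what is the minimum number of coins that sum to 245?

8

245 = 3×64 + 3×16 + 1×4 + 1×1
Total coins = 3 + 3 + 1 + 1 = 8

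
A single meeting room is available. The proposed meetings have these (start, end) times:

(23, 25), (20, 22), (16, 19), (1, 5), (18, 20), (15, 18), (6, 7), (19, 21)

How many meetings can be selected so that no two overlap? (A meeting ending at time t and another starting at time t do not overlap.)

Order by finish time; keep every interval that doesn't clash with the previous kept one.
By end time: (1,5), (6,7), (15,18), (16,19), (18,20), (19,21), (20,22), (23,25).
Pick (1,5); next start ≥ 5 → (6,7); next start ≥ 7 → (15,18); next start ≥ 18 → (18,20); next start ≥ 20 → (20,22); next start ≥ 22 → (23,25).
Selected 6 meetings.

6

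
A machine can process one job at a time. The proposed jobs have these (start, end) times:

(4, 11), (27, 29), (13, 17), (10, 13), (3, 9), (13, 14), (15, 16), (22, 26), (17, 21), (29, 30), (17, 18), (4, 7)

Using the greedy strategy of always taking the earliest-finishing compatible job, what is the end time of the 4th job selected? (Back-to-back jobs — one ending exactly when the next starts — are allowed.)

Order by finish time; keep every interval that doesn't clash with the previous kept one.
Sorted by end: (4,7)  (3,9)  (4,11)  (10,13)  (13,14)  (15,16)  (13,17)  (17,18)  (17,21)  (22,26)  (27,29)  (29,30)
take (4,7); take (10,13); take (13,14); take (15,16); take (17,18); take (22,26); take (27,29); take (29,30).
Selected: (4,7) (10,13) (13,14) (15,16) (17,18) (22,26) (27,29) (29,30)

16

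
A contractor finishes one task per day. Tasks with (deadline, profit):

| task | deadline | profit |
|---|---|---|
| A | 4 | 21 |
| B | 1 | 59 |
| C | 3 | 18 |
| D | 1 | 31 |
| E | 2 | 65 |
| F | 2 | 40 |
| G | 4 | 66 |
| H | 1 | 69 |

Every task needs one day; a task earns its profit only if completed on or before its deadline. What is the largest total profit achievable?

Take jobs in profit order; each goes to the latest open slot no later than its deadline.
By profit: H(d1,69), G(d4,66), E(d2,65), B(d1,59), F(d2,40), D(d1,31), A(d4,21), C(d3,18)
H→slot 1; G→slot 4; E→slot 2; B skipped; F skipped; D skipped; A→slot 3; C skipped.
Profit = 69 + 65 + 21 + 66 = 221

221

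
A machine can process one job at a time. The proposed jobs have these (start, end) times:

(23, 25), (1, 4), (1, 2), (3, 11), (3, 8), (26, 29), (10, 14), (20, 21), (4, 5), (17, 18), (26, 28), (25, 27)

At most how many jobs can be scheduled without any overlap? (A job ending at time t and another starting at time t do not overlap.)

By end time: (1,2), (1,4), (4,5), (3,8), (3,11), (10,14), (17,18), (20,21), (23,25), (25,27), (26,28), (26,29).
Pick (1,2); next start ≥ 2 → (4,5); next start ≥ 5 → (10,14); next start ≥ 14 → (17,18); next start ≥ 18 → (20,21); next start ≥ 21 → (23,25); next start ≥ 25 → (25,27).
Selected 7 jobs.

7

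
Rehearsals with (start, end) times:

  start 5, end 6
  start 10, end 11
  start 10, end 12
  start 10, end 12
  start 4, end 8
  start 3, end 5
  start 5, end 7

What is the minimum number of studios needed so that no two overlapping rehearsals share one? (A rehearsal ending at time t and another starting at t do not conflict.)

3

The answer is the maximum number of intervals overlapping at any instant.
starts: [3, 4, 5, 5, 10, 10, 10]
ends:   [5, 6, 7, 8, 11, 12, 12]
s3→1 s4→2 e5→1 s5→2 s5→3  — peak 3.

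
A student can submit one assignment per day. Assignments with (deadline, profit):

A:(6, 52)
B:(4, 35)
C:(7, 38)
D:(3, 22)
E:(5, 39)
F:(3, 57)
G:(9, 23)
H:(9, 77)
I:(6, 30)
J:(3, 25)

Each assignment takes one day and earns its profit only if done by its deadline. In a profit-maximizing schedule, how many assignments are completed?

Sort by profit descending; place each in the latest free slot ≤ its deadline.
Profit order: H=77 F=57 A=52 E=39 C=38 B=35 I=30 J=25 G=23 D=22
Assign: H→slot 9, F→slot 3, A→slot 6, E→slot 5, C→slot 7, B→slot 4, I→slot 2, J→slot 1, G→slot 8, D skipped.
Slots: [1:J] [2:I] [3:F] [4:B] [5:E] [6:A] [7:C] [8:G] [9:H]
9 of 10 scheduled.

9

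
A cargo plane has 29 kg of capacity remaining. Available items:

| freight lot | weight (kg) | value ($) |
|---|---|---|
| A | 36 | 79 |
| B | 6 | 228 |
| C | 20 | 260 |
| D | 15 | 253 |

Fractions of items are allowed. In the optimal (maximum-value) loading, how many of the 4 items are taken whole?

Greedy by value/weight ratio, highest first.
Order: B (228/6=38.00) > D (253/15=16.87) > C (260/20=13.00) > A (79/36=2.19)
Fill: take B (6 @ 228) → take D (15 @ 253) → take 8/20 of C → 104.00; 29/29 used.
2 item(s) taken whole; one partial (take 8/20 of C).

2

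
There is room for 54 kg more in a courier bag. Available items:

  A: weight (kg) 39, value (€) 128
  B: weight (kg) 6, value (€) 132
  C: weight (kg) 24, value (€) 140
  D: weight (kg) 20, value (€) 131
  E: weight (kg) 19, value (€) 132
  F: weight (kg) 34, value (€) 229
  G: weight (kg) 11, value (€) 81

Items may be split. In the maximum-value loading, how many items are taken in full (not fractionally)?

3

Ratios (sorted): B 22.00, G 7.36, E 6.95, F 6.74, D 6.55, C 5.83, A 3.28
take B (6 @ 132); take G (11 @ 81); take E (19 @ 132); take 18/34 of F → 121.24. Capacity used 54/54.
3 item(s) taken whole; one partial (take 18/34 of F).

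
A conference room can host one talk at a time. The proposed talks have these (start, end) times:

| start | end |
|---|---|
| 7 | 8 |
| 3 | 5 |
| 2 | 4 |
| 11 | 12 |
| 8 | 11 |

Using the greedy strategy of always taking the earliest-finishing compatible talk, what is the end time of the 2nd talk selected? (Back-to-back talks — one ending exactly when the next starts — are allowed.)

8

By end time: (2,4), (3,5), (7,8), (8,11), (11,12).
Pick (2,4); next start ≥ 4 → (7,8); next start ≥ 8 → (8,11); next start ≥ 11 → (11,12).
Selected: (2,4) (7,8) (8,11) (11,12)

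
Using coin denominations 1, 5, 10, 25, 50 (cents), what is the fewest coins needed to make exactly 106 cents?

4

Greedy: take as many of the largest coin as possible, then repeat with the remainder.
106 = 2×50 + 1×5 + 1×1
Total coins = 2 + 1 + 1 = 4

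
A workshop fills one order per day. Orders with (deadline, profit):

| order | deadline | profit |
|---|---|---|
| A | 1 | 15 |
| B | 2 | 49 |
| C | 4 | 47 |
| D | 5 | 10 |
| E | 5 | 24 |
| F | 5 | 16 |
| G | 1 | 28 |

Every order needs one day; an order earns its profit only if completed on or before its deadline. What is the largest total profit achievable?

Take jobs in profit order; each goes to the latest open slot no later than its deadline.
Profit order: B=49 C=47 G=28 E=24 F=16 A=15 D=10
Assign: B→slot 2, C→slot 4, G→slot 1, E→slot 5, F→slot 3, A skipped, D skipped.
Slots: [1:G] [2:B] [3:F] [4:C] [5:E]
Profit = 28 + 49 + 16 + 47 + 24 = 164

164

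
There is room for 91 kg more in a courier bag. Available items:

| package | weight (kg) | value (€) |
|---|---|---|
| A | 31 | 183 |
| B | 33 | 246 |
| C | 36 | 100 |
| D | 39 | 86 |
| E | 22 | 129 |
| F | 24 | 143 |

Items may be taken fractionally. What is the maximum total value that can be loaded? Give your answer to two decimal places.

Order: B (246/33=7.45) > F (143/24=5.96) > A (183/31=5.90) > E (129/22=5.86) > C (100/36=2.78) > D (86/39=2.21)
Fill: take B (33 @ 246) → take F (24 @ 143) → take A (31 @ 183) → take 3/22 of E → 17.59; 91/91 used.
Total value = 589.59

589.59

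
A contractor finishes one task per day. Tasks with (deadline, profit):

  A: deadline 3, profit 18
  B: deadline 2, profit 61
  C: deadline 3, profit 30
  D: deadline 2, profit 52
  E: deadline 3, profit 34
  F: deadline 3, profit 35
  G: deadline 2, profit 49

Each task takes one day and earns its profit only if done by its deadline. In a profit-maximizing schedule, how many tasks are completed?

Profit order: B=61 D=52 G=49 F=35 E=34 C=30 A=18
Assign: B→slot 2, D→slot 1, G skipped, F→slot 3, E skipped, C skipped, A skipped.
Slots: [1:D] [2:B] [3:F]
3 of 7 scheduled.

3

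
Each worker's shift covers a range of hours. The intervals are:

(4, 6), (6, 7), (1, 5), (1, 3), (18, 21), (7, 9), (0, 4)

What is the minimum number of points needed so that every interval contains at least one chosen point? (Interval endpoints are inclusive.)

Sorted: [1,3] [0,4] [1,5] [4,6] [6,7] [7,9] [18,21]
{[1,3],[0,4],[1,5]} hit by 3; {[4,6],[6,7]} hit by 6; {[7,9]} hit by 9; {[18,21]} hit by 21.
Points: 3, 6, 9, 21 (4 total).

4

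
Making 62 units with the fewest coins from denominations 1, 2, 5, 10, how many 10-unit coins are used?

6

62 − 6×10→2 − 1×2→0
Count of 10: 6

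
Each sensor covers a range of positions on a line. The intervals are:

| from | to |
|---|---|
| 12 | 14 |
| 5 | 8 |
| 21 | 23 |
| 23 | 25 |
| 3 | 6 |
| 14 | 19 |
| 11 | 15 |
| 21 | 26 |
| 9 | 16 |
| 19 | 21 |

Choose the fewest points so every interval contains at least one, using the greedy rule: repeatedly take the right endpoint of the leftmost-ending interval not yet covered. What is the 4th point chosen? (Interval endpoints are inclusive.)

25

By right end: [3,6]  [5,8]  [12,14]  [11,15]  [9,16]  [14,19]  [19,21]  [21,23]  [23,25]  [21,26]
[3,6] uncovered → point at 6; [12,14] uncovered → point at 14; [19,21] uncovered → point at 21; [23,25] uncovered → point at 25.
Points: 6, 14, 21, 25 (4 total).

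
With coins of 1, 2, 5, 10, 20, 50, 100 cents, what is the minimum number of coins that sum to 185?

Greedy: take as many of the largest coin as possible, then repeat with the remainder.
185 = 1×100 + 1×50 + 1×20 + 1×10 + 1×5
Total coins = 1 + 1 + 1 + 1 + 1 = 5

5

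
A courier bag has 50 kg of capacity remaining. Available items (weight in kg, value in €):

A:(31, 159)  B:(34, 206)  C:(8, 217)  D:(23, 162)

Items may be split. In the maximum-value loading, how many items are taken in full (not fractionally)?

2

Sort by value per unit weight and fill in that order.
Order: C (217/8=27.12) > D (162/23=7.04) > B (206/34=6.06) > A (159/31=5.13)
Fill: take C (8 @ 217) → take D (23 @ 162) → take 19/34 of B → 115.12; 50/50 used.
2 item(s) taken whole; one partial (take 19/34 of B).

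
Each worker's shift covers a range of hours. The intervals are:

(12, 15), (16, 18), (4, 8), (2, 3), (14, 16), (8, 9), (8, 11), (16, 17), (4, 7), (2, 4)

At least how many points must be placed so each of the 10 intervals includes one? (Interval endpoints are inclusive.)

By right end: [2,3]  [2,4]  [4,7]  [4,8]  [8,9]  [8,11]  [12,15]  [14,16]  [16,17]  [16,18]
[2,3] uncovered → point at 3; [4,7] uncovered → point at 7; [8,9] uncovered → point at 9; [12,15] uncovered → point at 15; [16,17] uncovered → point at 17.
Points: 3, 7, 9, 15, 17 (5 total).

5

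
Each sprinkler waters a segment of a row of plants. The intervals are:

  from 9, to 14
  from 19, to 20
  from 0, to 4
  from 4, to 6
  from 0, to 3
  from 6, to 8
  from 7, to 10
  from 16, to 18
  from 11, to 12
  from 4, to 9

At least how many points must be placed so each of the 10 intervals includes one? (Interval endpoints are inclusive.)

6

Process intervals by earliest right end; each time one isn't hit yet, stab at its right endpoint.
Sorted: [0,3] [0,4] [4,6] [6,8] [4,9] [7,10] [11,12] [9,14] [16,18] [19,20]
{[0,3],[0,4]} hit by 3; {[4,6],[6,8],[4,9]} hit by 6; {[7,10]} hit by 10; {[11,12],[9,14]} hit by 12; {[16,18]} hit by 18; {[19,20]} hit by 20.
Points: 3, 6, 10, 12, 18, 20 (6 total).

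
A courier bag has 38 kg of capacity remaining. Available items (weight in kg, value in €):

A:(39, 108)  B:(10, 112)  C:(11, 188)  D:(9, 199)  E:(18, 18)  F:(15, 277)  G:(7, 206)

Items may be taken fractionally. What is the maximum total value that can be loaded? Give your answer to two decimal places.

801.64

Greedy by value/weight ratio, highest first.
Ratios (sorted): G 29.43, D 22.11, F 18.47, C 17.09, B 11.20, A 2.77, E 1.00
take G (7 @ 206); take D (9 @ 199); take F (15 @ 277); take 7/11 of C → 119.64. Capacity used 38/38.
Total value = 801.64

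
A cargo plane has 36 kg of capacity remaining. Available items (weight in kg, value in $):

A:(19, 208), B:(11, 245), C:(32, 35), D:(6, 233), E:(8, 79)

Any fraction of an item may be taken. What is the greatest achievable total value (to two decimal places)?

Greedy by value/weight ratio, highest first.
Order: D (233/6=38.83) > B (245/11=22.27) > A (208/19=10.95) > E (79/8=9.88) > C (35/32=1.09)
Fill: take D (6 @ 233) → take B (11 @ 245) → take A (19 @ 208); 36/36 used.
Total value = 686.00

686.00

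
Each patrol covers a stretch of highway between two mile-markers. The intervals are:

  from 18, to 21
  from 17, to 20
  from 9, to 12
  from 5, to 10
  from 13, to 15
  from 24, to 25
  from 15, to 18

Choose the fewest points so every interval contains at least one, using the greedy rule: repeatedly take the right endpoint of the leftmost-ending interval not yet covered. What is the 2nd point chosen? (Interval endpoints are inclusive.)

15

Process intervals by earliest right end; each time one isn't hit yet, stab at its right endpoint.
Sorted: [5,10] [9,12] [13,15] [15,18] [17,20] [18,21] [24,25]
{[5,10],[9,12]} hit by 10; {[13,15],[15,18]} hit by 15; {[17,20],[18,21]} hit by 20; {[24,25]} hit by 25.
Points: 10, 15, 20, 25 (4 total).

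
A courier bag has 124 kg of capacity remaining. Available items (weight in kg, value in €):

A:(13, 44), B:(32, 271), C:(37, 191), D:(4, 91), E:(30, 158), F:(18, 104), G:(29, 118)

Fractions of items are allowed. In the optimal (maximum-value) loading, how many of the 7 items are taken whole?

5

Sort by value per unit weight and fill in that order.
Ratios (sorted): D 22.75, B 8.47, F 5.78, E 5.27, C 5.16, G 4.07, A 3.38
take D (4 @ 91); take B (32 @ 271); take F (18 @ 104); take E (30 @ 158); take C (37 @ 191); take 3/29 of G → 12.21. Capacity used 124/124.
5 item(s) taken whole; one partial (take 3/29 of G).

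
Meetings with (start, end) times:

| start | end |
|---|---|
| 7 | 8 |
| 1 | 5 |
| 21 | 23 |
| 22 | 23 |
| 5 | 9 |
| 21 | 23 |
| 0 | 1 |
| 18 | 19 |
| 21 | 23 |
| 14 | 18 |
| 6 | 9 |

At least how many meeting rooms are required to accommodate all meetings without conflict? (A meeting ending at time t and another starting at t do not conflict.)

starts: [0, 1, 5, 6, 7, 14, 18, 21, 21, 21, 22]
ends:   [1, 5, 8, 9, 9, 18, 19, 23, 23, 23, 23]
s0→1 e1→0 s1→1 e5→0 s5→1 s6→2 s7→3 e8→2 e9→1 e9→0 s14→1 e18→0 s18→1 e19→0 s21→1 s21→2 s21→3 s22→4  — peak 4.

4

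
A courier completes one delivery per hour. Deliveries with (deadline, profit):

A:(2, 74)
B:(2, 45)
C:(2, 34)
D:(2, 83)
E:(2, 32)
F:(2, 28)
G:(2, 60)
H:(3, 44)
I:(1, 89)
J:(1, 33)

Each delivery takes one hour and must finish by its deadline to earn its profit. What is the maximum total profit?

216

Take jobs in profit order; each goes to the latest open slot no later than its deadline.
By profit: I(d1,89), D(d2,83), A(d2,74), G(d2,60), B(d2,45), H(d3,44), C(d2,34), J(d1,33), E(d2,32), F(d2,28)
I→slot 1; D→slot 2; A skipped; G skipped; B skipped; H→slot 3; C skipped; J skipped; E skipped; F skipped.
Profit = 89 + 83 + 44 = 216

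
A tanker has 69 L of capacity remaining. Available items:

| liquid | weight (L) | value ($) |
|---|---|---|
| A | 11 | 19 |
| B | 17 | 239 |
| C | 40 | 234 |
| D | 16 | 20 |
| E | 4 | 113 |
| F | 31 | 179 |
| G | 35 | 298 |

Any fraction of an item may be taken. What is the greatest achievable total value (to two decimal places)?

Order: E (113/4=28.25) > B (239/17=14.06) > G (298/35=8.51) > C (234/40=5.85) > F (179/31=5.77) > A (19/11=1.73) > D (20/16=1.25)
Fill: take E (4 @ 113) → take B (17 @ 239) → take G (35 @ 298) → take 13/40 of C → 76.05; 69/69 used.
Total value = 726.05

726.05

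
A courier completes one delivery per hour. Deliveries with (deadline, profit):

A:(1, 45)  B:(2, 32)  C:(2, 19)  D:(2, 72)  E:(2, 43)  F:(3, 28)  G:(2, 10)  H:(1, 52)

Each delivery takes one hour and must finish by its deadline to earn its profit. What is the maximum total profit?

152

By profit: D(d2,72), H(d1,52), A(d1,45), E(d2,43), B(d2,32), F(d3,28), C(d2,19), G(d2,10)
D→slot 2; H→slot 1; A skipped; E skipped; B skipped; F→slot 3; C skipped; G skipped.
Profit = 52 + 72 + 28 = 152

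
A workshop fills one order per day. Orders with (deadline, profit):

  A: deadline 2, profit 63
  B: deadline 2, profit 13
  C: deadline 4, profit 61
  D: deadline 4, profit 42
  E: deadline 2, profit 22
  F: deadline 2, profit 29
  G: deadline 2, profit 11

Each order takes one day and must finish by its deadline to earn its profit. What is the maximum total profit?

195

Profit order: A=63 C=61 D=42 F=29 E=22 B=13 G=11
Assign: A→slot 2, C→slot 4, D→slot 3, F→slot 1, E skipped, B skipped, G skipped.
Slots: [1:F] [2:A] [3:D] [4:C]
Profit = 29 + 63 + 42 + 61 = 195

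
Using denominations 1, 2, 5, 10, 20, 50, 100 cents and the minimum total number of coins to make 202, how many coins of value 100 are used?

Greedy: take as many of the largest coin as possible, then repeat with the remainder.
202 = 2×100 + 1×2
Count of 100: 2

2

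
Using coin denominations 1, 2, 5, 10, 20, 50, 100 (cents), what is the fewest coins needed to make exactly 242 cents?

5

242 = 2×100 + 2×20 + 1×2
Total coins = 2 + 2 + 1 = 5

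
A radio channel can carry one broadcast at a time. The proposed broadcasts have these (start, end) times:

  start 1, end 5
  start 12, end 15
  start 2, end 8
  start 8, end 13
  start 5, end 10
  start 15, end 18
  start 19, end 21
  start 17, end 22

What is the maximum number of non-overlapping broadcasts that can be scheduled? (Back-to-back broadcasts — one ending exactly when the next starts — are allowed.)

Sorted by end: (1,5)  (2,8)  (5,10)  (8,13)  (12,15)  (15,18)  (19,21)  (17,22)
take (1,5); take (5,10); take (12,15); take (15,18); take (19,21).
Selected 5 broadcasts.

5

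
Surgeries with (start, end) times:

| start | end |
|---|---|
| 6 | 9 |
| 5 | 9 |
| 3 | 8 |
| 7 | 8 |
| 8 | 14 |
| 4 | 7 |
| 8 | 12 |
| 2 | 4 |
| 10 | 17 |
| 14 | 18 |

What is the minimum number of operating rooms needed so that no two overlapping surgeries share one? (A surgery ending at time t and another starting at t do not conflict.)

Events (time:±→running): 2:+→1 3:+→2 4:-→1 4:+→2 5:+→3 6:+→4 … peak 4.

4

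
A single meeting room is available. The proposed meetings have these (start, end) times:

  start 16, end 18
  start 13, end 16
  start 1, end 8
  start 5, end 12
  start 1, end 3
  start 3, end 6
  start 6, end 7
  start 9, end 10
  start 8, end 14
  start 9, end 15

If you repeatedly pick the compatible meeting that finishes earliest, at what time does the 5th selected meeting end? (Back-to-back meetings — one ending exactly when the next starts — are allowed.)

Sorted by end: (1,3)  (3,6)  (6,7)  (1,8)  (9,10)  (5,12)  (8,14)  (9,15)  (13,16)  (16,18)
take (1,3); take (3,6); take (6,7); take (9,10); skip (5,12); take (13,16); take (16,18).
Selected: (1,3) (3,6) (6,7) (9,10) (13,16) (16,18)

16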